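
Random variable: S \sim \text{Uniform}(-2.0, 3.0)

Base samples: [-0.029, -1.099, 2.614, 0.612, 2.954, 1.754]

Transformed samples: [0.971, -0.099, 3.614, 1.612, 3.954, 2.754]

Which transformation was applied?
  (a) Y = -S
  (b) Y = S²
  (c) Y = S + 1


Checking option (c) Y = S + 1:
  S = -0.029 -> Y = 0.971 ✓
  S = -1.099 -> Y = -0.099 ✓
  S = 2.614 -> Y = 3.614 ✓
All samples match this transformation.

(c) S + 1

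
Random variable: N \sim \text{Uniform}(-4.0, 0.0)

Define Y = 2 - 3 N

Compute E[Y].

For Y = -3N + 2:
E[Y] = -3 * E[N] + 2
E[N] = (-4 + 0)/2 = -2
E[Y] = -3 * (-2) + 2 = 8

8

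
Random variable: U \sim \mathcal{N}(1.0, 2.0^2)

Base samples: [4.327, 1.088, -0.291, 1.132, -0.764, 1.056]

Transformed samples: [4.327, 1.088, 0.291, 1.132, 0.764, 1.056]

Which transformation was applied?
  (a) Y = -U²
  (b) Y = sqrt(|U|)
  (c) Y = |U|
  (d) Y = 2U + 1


Checking option (c) Y = |U|:
  U = 4.327 -> Y = 4.327 ✓
  U = 1.088 -> Y = 1.088 ✓
  U = -0.291 -> Y = 0.291 ✓
All samples match this transformation.

(c) |U|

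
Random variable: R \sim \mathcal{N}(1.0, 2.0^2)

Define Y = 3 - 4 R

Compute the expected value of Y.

For Y = -4R + 3:
E[Y] = -4 * E[R] + 3
E[R] = 1.0 = 1
E[Y] = -4 * 1 + 3 = -1

-1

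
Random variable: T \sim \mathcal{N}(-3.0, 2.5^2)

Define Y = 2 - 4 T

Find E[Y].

For Y = -4T + 2:
E[Y] = -4 * E[T] + 2
E[T] = -3.0 = -3
E[Y] = -4 * (-3) + 2 = 14

14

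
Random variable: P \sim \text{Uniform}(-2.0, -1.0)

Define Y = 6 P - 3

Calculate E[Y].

For Y = 6P - 3:
E[Y] = 6 * E[P] - 3
E[P] = (-2 - 1)/2 = -1.5
E[Y] = 6 * (-1.5) - 3 = -12

-12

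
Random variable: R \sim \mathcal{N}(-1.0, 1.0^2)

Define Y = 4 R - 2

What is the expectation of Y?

For Y = 4R - 2:
E[Y] = 4 * E[R] - 2
E[R] = -1.0 = -1
E[Y] = 4 * (-1) - 2 = -6

-6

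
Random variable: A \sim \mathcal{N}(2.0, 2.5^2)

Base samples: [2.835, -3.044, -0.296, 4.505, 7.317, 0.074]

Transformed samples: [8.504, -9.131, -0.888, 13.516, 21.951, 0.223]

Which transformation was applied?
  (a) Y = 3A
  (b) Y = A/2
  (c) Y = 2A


Checking option (a) Y = 3A:
  A = 2.835 -> Y = 8.504 ✓
  A = -3.044 -> Y = -9.131 ✓
  A = -0.296 -> Y = -0.888 ✓
All samples match this transformation.

(a) 3A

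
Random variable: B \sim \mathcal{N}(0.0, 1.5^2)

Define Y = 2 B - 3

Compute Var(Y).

For Y = aB + b: Var(Y) = a² * Var(B)
Var(B) = 1.5^2 = 2.25
Var(Y) = 2² * 2.25 = 4 * 2.25 = 9

9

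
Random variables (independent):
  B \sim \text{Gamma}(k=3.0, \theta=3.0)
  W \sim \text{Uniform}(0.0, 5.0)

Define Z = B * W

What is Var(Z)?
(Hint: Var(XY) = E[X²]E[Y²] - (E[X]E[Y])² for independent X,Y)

Var(XY) = E[X²]E[Y²] - (E[X]E[Y])²
E[B] = 9, Var(B) = 27
E[W] = 2.5, Var(W) = 2.0833333
E[B²] = 27 + 9² = 108
E[W²] = 2.0833333 + 2.5² = 8.3333333
Var(Z) = 108*8.3333333 - (9*2.5)²
= 900 - 506.25 = 393.75

393.75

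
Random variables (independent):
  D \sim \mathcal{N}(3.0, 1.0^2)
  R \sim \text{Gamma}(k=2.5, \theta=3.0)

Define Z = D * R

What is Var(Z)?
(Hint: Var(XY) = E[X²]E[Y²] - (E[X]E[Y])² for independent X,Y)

Var(XY) = E[X²]E[Y²] - (E[X]E[Y])²
E[D] = 3, Var(D) = 1
E[R] = 7.5, Var(R) = 22.5
E[D²] = 1 + 3² = 10
E[R²] = 22.5 + 7.5² = 78.75
Var(Z) = 10*78.75 - (3*7.5)²
= 787.5 - 506.25 = 281.25

281.25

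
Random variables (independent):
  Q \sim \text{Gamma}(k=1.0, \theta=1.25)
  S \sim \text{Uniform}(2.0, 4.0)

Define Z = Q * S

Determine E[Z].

For independent RVs: E[XY] = E[X]*E[Y]
E[Q] = 1.25
E[S] = 3
E[Z] = 1.25 * 3 = 3.75

3.75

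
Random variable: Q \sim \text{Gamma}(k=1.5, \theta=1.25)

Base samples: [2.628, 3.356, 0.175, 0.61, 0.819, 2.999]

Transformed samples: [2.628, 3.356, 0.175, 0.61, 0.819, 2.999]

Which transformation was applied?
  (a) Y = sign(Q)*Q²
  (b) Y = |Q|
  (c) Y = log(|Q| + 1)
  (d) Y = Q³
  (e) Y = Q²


Checking option (b) Y = |Q|:
  Q = 2.628 -> Y = 2.628 ✓
  Q = 3.356 -> Y = 3.356 ✓
  Q = 0.175 -> Y = 0.175 ✓
All samples match this transformation.

(b) |Q|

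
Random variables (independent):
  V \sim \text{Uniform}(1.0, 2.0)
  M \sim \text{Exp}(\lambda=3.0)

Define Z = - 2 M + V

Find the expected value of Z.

E[Z] = 1*E[V] - 2*E[M]
E[V] = 1.5
E[M] = 0.33333333
E[Z] = 1*1.5 - 2*0.33333333 = 0.83333333

0.83333333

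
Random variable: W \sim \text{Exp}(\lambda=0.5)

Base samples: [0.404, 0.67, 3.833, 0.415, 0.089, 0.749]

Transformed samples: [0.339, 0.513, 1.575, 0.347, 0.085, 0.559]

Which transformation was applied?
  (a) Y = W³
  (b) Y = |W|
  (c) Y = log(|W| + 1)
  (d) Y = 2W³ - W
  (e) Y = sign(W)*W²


Checking option (c) Y = log(|W| + 1):
  W = 0.404 -> Y = 0.339 ✓
  W = 0.67 -> Y = 0.513 ✓
  W = 3.833 -> Y = 1.575 ✓
All samples match this transformation.

(c) log(|W| + 1)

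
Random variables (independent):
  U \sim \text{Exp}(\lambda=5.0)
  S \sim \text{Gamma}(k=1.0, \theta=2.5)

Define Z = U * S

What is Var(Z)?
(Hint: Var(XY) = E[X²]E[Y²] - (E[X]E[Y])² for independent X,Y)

Var(XY) = E[X²]E[Y²] - (E[X]E[Y])²
E[U] = 0.2, Var(U) = 0.04
E[S] = 2.5, Var(S) = 6.25
E[U²] = 0.04 + 0.2² = 0.08
E[S²] = 6.25 + 2.5² = 12.5
Var(Z) = 0.08*12.5 - (0.2*2.5)²
= 1 - 0.25 = 0.75

0.75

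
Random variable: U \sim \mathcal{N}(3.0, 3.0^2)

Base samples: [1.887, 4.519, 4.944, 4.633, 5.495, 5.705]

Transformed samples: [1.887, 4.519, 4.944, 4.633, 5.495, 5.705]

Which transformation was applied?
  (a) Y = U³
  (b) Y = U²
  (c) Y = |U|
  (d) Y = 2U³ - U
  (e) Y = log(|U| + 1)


Checking option (c) Y = |U|:
  U = 1.887 -> Y = 1.887 ✓
  U = 4.519 -> Y = 4.519 ✓
  U = 4.944 -> Y = 4.944 ✓
All samples match this transformation.

(c) |U|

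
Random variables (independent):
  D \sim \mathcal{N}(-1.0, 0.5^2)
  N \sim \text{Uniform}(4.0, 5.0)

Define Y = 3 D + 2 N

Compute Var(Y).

For independent RVs: Var(aX + bY) = a²Var(X) + b²Var(Y)
Var(D) = 0.25
Var(N) = 0.083333333
Var(Y) = 3²*0.25 + 2²*0.083333333
= 9*0.25 + 4*0.083333333 = 2.5833333

2.5833333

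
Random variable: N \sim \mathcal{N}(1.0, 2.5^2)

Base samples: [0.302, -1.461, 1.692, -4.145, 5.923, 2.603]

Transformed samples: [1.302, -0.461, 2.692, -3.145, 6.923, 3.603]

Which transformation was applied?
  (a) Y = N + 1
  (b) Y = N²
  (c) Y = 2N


Checking option (a) Y = N + 1:
  N = 0.302 -> Y = 1.302 ✓
  N = -1.461 -> Y = -0.461 ✓
  N = 1.692 -> Y = 2.692 ✓
All samples match this transformation.

(a) N + 1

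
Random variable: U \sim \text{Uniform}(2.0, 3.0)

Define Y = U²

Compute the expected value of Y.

E[U²] = Var(U) + (E[U])² = 0.083333333 + 6.25 = 6.3333333

6.3333333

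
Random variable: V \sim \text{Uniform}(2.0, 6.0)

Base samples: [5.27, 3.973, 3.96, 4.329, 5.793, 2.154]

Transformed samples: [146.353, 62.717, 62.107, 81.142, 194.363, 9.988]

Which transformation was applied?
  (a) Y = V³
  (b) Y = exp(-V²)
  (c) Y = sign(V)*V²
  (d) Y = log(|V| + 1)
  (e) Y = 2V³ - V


Checking option (a) Y = V³:
  V = 5.27 -> Y = 146.353 ✓
  V = 3.973 -> Y = 62.717 ✓
  V = 3.96 -> Y = 62.107 ✓
All samples match this transformation.

(a) V³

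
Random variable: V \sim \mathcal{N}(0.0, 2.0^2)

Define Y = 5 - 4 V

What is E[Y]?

For Y = -4V + 5:
E[Y] = -4 * E[V] + 5
E[V] = 0.0 = 0
E[Y] = -4 * 0 + 5 = 5

5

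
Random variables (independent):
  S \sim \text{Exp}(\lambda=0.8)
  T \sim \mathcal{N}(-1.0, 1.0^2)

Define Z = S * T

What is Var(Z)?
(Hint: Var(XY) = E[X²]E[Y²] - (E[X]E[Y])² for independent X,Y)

Var(XY) = E[X²]E[Y²] - (E[X]E[Y])²
E[S] = 1.25, Var(S) = 1.5625
E[T] = -1, Var(T) = 1
E[S²] = 1.5625 + 1.25² = 3.125
E[T²] = 1 + (-1)² = 2
Var(Z) = 3.125*2 - (1.25*(-1))²
= 6.25 - 1.5625 = 4.6875

4.6875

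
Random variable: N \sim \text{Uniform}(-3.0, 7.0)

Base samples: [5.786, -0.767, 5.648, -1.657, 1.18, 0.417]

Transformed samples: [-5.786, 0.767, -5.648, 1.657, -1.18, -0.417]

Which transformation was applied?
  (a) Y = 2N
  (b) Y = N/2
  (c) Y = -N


Checking option (c) Y = -N:
  N = 5.786 -> Y = -5.786 ✓
  N = -0.767 -> Y = 0.767 ✓
  N = 5.648 -> Y = -5.648 ✓
All samples match this transformation.

(c) -N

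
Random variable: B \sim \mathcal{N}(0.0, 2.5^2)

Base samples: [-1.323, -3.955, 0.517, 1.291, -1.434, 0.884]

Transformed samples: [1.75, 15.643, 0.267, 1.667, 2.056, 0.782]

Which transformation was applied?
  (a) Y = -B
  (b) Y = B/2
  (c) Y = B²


Checking option (c) Y = B²:
  B = -1.323 -> Y = 1.75 ✓
  B = -3.955 -> Y = 15.643 ✓
  B = 0.517 -> Y = 0.267 ✓
All samples match this transformation.

(c) B²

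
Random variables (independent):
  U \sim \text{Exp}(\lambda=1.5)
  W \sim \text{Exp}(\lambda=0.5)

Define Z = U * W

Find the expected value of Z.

For independent RVs: E[XY] = E[X]*E[Y]
E[U] = 0.66666667
E[W] = 2
E[Z] = 0.66666667 * 2 = 1.3333333

1.3333333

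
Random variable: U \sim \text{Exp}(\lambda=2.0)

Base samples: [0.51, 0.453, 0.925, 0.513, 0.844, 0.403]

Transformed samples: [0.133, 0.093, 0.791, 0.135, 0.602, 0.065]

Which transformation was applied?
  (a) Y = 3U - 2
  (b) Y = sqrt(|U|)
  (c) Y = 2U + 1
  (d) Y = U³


Checking option (d) Y = U³:
  U = 0.51 -> Y = 0.133 ✓
  U = 0.453 -> Y = 0.093 ✓
  U = 0.925 -> Y = 0.791 ✓
All samples match this transformation.

(d) U³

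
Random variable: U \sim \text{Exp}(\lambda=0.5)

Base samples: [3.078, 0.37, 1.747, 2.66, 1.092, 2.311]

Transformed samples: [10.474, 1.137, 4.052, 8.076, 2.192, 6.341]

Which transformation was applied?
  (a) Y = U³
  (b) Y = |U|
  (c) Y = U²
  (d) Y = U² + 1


Checking option (d) Y = U² + 1:
  U = 3.078 -> Y = 10.474 ✓
  U = 0.37 -> Y = 1.137 ✓
  U = 1.747 -> Y = 4.052 ✓
All samples match this transformation.

(d) U² + 1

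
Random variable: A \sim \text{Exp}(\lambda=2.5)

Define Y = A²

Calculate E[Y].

Using E[X²] = Var(X) + (E[X])²:
E[A] = 0.4
Var(A) = 1/2.5^2 = 0.16
E[A²] = 0.16 + 0.4² = 0.16 + 0.16 = 0.32

0.32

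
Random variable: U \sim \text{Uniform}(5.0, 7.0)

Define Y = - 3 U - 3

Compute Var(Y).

For Y = aU + b: Var(Y) = a² * Var(U)
Var(U) = (7 - 5)^2/12 = 0.33333333
Var(Y) = (-3)² * 0.33333333 = 9 * 0.33333333 = 3

3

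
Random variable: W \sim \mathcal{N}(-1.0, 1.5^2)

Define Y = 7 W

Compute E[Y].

For Y = 7W:
E[Y] = 7 * E[W]
E[W] = -1.0 = -1
E[Y] = 7 * (-1) = -7

-7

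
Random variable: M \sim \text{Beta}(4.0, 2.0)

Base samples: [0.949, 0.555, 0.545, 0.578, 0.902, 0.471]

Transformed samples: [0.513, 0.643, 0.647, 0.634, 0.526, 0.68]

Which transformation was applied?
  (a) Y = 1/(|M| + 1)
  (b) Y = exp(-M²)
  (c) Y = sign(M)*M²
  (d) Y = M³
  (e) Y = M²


Checking option (a) Y = 1/(|M| + 1):
  M = 0.949 -> Y = 0.513 ✓
  M = 0.555 -> Y = 0.643 ✓
  M = 0.545 -> Y = 0.647 ✓
All samples match this transformation.

(a) 1/(|M| + 1)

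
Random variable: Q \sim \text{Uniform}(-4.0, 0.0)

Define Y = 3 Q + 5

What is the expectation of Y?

For Y = 3Q + 5:
E[Y] = 3 * E[Q] + 5
E[Q] = (-4 + 0)/2 = -2
E[Y] = 3 * (-2) + 5 = -1

-1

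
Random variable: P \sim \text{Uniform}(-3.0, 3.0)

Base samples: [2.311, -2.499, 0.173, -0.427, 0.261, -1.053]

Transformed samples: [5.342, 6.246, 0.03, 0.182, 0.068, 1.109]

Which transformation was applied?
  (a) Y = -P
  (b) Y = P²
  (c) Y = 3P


Checking option (b) Y = P²:
  P = 2.311 -> Y = 5.342 ✓
  P = -2.499 -> Y = 6.246 ✓
  P = 0.173 -> Y = 0.03 ✓
All samples match this transformation.

(b) P²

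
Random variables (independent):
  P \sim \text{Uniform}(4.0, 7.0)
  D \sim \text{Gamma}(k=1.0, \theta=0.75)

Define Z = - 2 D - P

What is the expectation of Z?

E[Z] = -1*E[P] - 2*E[D]
E[P] = 5.5
E[D] = 0.75
E[Z] = -1*5.5 - 2*0.75 = -7

-7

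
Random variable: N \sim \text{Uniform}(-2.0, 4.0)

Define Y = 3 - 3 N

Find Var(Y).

For Y = aN + b: Var(Y) = a² * Var(N)
Var(N) = (4 + 2)^2/12 = 3
Var(Y) = (-3)² * 3 = 9 * 3 = 27

27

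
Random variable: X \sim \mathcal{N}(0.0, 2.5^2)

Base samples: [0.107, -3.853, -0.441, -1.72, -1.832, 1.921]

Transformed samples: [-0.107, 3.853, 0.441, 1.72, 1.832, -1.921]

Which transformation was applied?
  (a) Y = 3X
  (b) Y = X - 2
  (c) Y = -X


Checking option (c) Y = -X:
  X = 0.107 -> Y = -0.107 ✓
  X = -3.853 -> Y = 3.853 ✓
  X = -0.441 -> Y = 0.441 ✓
All samples match this transformation.

(c) -X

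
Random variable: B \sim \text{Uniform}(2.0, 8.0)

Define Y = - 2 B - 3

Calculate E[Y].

For Y = -2B - 3:
E[Y] = -2 * E[B] - 3
E[B] = (2 + 8)/2 = 5
E[Y] = -2 * 5 - 3 = -13

-13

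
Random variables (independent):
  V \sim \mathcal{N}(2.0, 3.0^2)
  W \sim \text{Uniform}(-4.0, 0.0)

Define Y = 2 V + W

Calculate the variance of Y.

For independent RVs: Var(aX + bY) = a²Var(X) + b²Var(Y)
Var(V) = 9
Var(W) = 1.3333333
Var(Y) = 2²*9 + 1²*1.3333333
= 4*9 + 1*1.3333333 = 37.333333

37.333333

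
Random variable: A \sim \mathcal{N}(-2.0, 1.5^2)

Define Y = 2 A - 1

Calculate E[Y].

For Y = 2A - 1:
E[Y] = 2 * E[A] - 1
E[A] = -2.0 = -2
E[Y] = 2 * (-2) - 1 = -5

-5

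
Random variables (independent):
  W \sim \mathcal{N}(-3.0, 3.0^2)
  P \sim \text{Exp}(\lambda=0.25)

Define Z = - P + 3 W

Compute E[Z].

E[Z] = 3*E[W] - 1*E[P]
E[W] = -3
E[P] = 4
E[Z] = 3*(-3) - 1*4 = -13

-13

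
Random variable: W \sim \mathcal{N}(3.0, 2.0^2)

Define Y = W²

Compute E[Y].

E[W²] = Var(W) + (E[W])² = 4 + 9 = 13

13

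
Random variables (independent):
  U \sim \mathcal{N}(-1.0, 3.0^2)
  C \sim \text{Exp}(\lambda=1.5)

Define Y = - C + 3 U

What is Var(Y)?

For independent RVs: Var(aX + bY) = a²Var(X) + b²Var(Y)
Var(U) = 9
Var(C) = 0.44444444
Var(Y) = 3²*9 + (-1)²*0.44444444
= 9*9 + 1*0.44444444 = 81.444444

81.444444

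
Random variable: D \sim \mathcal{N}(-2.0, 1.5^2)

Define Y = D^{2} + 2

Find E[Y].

E[Y] = 1*E[D²] + 2
E[D] = -2
E[D²] = Var(D) + (E[D])² = 2.25 + 4 = 6.25
E[Y] = 1*6.25 + 2 = 8.25

8.25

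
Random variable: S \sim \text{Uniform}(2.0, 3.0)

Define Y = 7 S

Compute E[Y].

For Y = 7S:
E[Y] = 7 * E[S]
E[S] = (2 + 3)/2 = 2.5
E[Y] = 7 * 2.5 = 17.5

17.5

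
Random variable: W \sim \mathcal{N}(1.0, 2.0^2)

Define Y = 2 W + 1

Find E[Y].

For Y = 2W + 1:
E[Y] = 2 * E[W] + 1
E[W] = 1.0 = 1
E[Y] = 2 * 1 + 1 = 3

3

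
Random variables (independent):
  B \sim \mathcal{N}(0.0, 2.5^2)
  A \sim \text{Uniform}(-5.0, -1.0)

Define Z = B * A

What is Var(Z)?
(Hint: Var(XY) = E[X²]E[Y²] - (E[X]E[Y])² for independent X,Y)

Var(XY) = E[X²]E[Y²] - (E[X]E[Y])²
E[B] = 0, Var(B) = 6.25
E[A] = -3, Var(A) = 1.3333333
E[B²] = 6.25 + 0² = 6.25
E[A²] = 1.3333333 + (-3)² = 10.333333
Var(Z) = 6.25*10.333333 - (0*(-3))²
= 64.583333 - 0 = 64.583333

64.583333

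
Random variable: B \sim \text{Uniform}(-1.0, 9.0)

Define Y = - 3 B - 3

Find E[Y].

For Y = -3B - 3:
E[Y] = -3 * E[B] - 3
E[B] = (-1 + 9)/2 = 4
E[Y] = -3 * 4 - 3 = -15

-15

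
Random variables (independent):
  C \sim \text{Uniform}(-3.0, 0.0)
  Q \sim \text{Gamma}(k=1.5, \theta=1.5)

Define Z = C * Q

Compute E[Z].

For independent RVs: E[XY] = E[X]*E[Y]
E[C] = -1.5
E[Q] = 2.25
E[Z] = -1.5 * 2.25 = -3.375

-3.375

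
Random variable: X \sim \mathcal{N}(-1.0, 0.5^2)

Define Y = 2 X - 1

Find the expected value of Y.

For Y = 2X - 1:
E[Y] = 2 * E[X] - 1
E[X] = -1.0 = -1
E[Y] = 2 * (-1) - 1 = -3

-3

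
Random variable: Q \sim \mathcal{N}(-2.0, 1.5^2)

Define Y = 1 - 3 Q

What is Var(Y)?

For Y = aQ + b: Var(Y) = a² * Var(Q)
Var(Q) = 1.5^2 = 2.25
Var(Y) = (-3)² * 2.25 = 9 * 2.25 = 20.25

20.25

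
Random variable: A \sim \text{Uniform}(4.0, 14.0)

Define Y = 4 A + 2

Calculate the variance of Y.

For Y = aA + b: Var(Y) = a² * Var(A)
Var(A) = (14 - 4)^2/12 = 8.3333333
Var(Y) = 4² * 8.3333333 = 16 * 8.3333333 = 133.33333

133.33333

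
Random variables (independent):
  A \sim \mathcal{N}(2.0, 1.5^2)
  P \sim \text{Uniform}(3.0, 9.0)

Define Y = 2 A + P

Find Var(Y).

For independent RVs: Var(aX + bY) = a²Var(X) + b²Var(Y)
Var(A) = 2.25
Var(P) = 3
Var(Y) = 2²*2.25 + 1²*3
= 4*2.25 + 1*3 = 12

12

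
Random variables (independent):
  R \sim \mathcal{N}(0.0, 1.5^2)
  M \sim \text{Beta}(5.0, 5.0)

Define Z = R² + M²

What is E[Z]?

E[Z] = E[R²] + E[M²]
E[R²] = Var(R) + E[R]² = 2.25 + 0 = 2.25
E[M²] = Var(M) + E[M]² = 0.022727273 + 0.25 = 0.27272727
E[Z] = 2.25 + 0.27272727 = 2.5227273

2.5227273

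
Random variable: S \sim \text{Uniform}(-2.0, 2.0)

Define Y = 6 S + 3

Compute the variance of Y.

For Y = aS + b: Var(Y) = a² * Var(S)
Var(S) = (2 + 2)^2/12 = 1.3333333
Var(Y) = 6² * 1.3333333 = 36 * 1.3333333 = 48

48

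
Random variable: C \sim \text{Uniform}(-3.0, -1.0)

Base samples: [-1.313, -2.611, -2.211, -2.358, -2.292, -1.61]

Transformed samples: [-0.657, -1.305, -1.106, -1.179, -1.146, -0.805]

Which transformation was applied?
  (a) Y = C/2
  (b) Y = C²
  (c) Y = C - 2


Checking option (a) Y = C/2:
  C = -1.313 -> Y = -0.657 ✓
  C = -2.611 -> Y = -1.305 ✓
  C = -2.211 -> Y = -1.106 ✓
All samples match this transformation.

(a) C/2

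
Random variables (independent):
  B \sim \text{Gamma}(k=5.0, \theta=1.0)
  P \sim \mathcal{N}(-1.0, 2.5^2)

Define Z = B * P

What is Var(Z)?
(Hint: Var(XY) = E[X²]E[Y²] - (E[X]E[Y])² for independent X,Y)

Var(XY) = E[X²]E[Y²] - (E[X]E[Y])²
E[B] = 5, Var(B) = 5
E[P] = -1, Var(P) = 6.25
E[B²] = 5 + 5² = 30
E[P²] = 6.25 + (-1)² = 7.25
Var(Z) = 30*7.25 - (5*(-1))²
= 217.5 - 25 = 192.5

192.5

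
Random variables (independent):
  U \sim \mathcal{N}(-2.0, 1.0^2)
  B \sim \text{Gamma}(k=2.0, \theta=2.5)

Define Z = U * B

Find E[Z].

For independent RVs: E[XY] = E[X]*E[Y]
E[U] = -2
E[B] = 5
E[Z] = -2 * 5 = -10

-10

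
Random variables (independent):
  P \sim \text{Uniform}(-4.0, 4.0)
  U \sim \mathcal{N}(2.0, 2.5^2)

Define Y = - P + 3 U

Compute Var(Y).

For independent RVs: Var(aX + bY) = a²Var(X) + b²Var(Y)
Var(P) = 5.3333333
Var(U) = 6.25
Var(Y) = (-1)²*5.3333333 + 3²*6.25
= 1*5.3333333 + 9*6.25 = 61.583333

61.583333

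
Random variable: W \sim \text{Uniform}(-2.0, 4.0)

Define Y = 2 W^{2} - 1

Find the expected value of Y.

E[Y] = 2*E[W²] - 1
E[W] = 1
E[W²] = Var(W) + (E[W])² = 3 + 1 = 4
E[Y] = 2*4 - 1 = 7

7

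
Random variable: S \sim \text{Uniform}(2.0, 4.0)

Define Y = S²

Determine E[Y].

E[S²] = Var(S) + (E[S])² = 0.33333333 + 9 = 9.3333333

9.3333333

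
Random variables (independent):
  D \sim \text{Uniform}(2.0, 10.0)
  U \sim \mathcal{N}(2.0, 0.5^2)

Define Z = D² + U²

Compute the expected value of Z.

E[Z] = E[D²] + E[U²]
E[D²] = Var(D) + E[D]² = 5.3333333 + 36 = 41.333333
E[U²] = Var(U) + E[U]² = 0.25 + 4 = 4.25
E[Z] = 41.333333 + 4.25 = 45.583333

45.583333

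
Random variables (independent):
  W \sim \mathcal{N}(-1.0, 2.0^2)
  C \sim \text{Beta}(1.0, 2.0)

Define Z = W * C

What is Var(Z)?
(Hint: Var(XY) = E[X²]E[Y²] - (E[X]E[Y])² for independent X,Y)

Var(XY) = E[X²]E[Y²] - (E[X]E[Y])²
E[W] = -1, Var(W) = 4
E[C] = 0.33333333, Var(C) = 0.055555556
E[W²] = 4 + (-1)² = 5
E[C²] = 0.055555556 + 0.33333333² = 0.16666667
Var(Z) = 5*0.16666667 - (-1*0.33333333)²
= 0.83333333 - 0.11111111 = 0.72222222

0.72222222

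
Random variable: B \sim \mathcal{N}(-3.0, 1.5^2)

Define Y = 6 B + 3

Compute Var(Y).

For Y = aB + b: Var(Y) = a² * Var(B)
Var(B) = 1.5^2 = 2.25
Var(Y) = 6² * 2.25 = 36 * 2.25 = 81

81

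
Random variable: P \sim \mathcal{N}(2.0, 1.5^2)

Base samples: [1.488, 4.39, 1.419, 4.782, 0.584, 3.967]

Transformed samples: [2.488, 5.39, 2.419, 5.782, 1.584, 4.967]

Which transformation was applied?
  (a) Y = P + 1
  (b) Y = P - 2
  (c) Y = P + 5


Checking option (a) Y = P + 1:
  P = 1.488 -> Y = 2.488 ✓
  P = 4.39 -> Y = 5.39 ✓
  P = 1.419 -> Y = 2.419 ✓
All samples match this transformation.

(a) P + 1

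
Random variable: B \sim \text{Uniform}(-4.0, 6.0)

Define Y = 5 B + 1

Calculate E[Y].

For Y = 5B + 1:
E[Y] = 5 * E[B] + 1
E[B] = (-4 + 6)/2 = 1
E[Y] = 5 * 1 + 1 = 6

6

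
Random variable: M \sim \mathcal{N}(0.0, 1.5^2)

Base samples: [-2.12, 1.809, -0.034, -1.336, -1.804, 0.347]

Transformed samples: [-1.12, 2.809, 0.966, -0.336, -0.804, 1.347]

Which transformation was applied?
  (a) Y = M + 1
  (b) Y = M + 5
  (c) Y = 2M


Checking option (a) Y = M + 1:
  M = -2.12 -> Y = -1.12 ✓
  M = 1.809 -> Y = 2.809 ✓
  M = -0.034 -> Y = 0.966 ✓
All samples match this transformation.

(a) M + 1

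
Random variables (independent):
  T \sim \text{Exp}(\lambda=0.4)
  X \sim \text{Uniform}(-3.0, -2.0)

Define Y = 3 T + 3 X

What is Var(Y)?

For independent RVs: Var(aX + bY) = a²Var(X) + b²Var(Y)
Var(T) = 6.25
Var(X) = 0.083333333
Var(Y) = 3²*6.25 + 3²*0.083333333
= 9*6.25 + 9*0.083333333 = 57

57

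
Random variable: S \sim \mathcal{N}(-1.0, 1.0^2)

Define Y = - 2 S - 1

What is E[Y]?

For Y = -2S - 1:
E[Y] = -2 * E[S] - 1
E[S] = -1.0 = -1
E[Y] = -2 * (-1) - 1 = 1

1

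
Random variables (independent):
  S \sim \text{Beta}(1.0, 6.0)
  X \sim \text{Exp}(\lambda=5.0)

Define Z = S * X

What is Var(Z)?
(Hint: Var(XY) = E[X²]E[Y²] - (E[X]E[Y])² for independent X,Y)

Var(XY) = E[X²]E[Y²] - (E[X]E[Y])²
E[S] = 0.14285714, Var(S) = 0.015306122
E[X] = 0.2, Var(X) = 0.04
E[S²] = 0.015306122 + 0.14285714² = 0.035714286
E[X²] = 0.04 + 0.2² = 0.08
Var(Z) = 0.035714286*0.08 - (0.14285714*0.2)²
= 0.0028571429 - 0.00081632653 = 0.0020408163

0.0020408163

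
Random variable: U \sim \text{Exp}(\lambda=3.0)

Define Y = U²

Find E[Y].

E[U²] = Var(U) + (E[U])² = 0.11111111 + 0.11111111 = 0.22222222

0.22222222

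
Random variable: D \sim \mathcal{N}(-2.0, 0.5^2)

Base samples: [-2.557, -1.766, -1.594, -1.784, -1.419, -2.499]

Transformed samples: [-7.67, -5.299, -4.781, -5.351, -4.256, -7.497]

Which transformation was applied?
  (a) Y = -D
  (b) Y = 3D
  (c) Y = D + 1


Checking option (b) Y = 3D:
  D = -2.557 -> Y = -7.67 ✓
  D = -1.766 -> Y = -5.299 ✓
  D = -1.594 -> Y = -4.781 ✓
All samples match this transformation.

(b) 3D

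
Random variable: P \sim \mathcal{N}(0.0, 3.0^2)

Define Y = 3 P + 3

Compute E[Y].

For Y = 3P + 3:
E[Y] = 3 * E[P] + 3
E[P] = 0.0 = 0
E[Y] = 3 * 0 + 3 = 3

3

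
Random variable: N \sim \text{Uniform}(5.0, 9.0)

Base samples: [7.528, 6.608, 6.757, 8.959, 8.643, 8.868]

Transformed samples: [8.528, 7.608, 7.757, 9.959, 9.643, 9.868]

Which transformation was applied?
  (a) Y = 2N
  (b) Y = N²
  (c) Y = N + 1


Checking option (c) Y = N + 1:
  N = 7.528 -> Y = 8.528 ✓
  N = 6.608 -> Y = 7.608 ✓
  N = 6.757 -> Y = 7.757 ✓
All samples match this transformation.

(c) N + 1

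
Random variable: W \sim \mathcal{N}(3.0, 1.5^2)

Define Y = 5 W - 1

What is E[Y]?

For Y = 5W - 1:
E[Y] = 5 * E[W] - 1
E[W] = 3.0 = 3
E[Y] = 5 * 3 - 1 = 14

14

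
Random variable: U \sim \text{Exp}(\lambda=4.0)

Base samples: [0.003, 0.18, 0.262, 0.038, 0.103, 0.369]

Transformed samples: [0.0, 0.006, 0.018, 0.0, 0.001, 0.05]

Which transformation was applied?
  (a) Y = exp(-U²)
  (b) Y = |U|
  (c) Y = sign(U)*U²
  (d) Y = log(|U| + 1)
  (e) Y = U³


Checking option (e) Y = U³:
  U = 0.003 -> Y = 0.0 ✓
  U = 0.18 -> Y = 0.006 ✓
  U = 0.262 -> Y = 0.018 ✓
All samples match this transformation.

(e) U³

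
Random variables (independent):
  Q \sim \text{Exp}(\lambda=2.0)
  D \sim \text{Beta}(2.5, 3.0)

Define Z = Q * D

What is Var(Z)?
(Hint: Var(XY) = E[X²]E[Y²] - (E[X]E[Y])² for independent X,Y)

Var(XY) = E[X²]E[Y²] - (E[X]E[Y])²
E[Q] = 0.5, Var(Q) = 0.25
E[D] = 0.45454545, Var(D) = 0.038143675
E[Q²] = 0.25 + 0.5² = 0.5
E[D²] = 0.038143675 + 0.45454545² = 0.24475524
Var(Z) = 0.5*0.24475524 - (0.5*0.45454545)²
= 0.12237762 - 0.051652893 = 0.07072473

0.07072473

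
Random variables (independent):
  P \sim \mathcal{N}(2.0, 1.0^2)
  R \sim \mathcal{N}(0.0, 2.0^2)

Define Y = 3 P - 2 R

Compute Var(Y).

For independent RVs: Var(aX + bY) = a²Var(X) + b²Var(Y)
Var(P) = 1
Var(R) = 4
Var(Y) = 3²*1 + (-2)²*4
= 9*1 + 4*4 = 25

25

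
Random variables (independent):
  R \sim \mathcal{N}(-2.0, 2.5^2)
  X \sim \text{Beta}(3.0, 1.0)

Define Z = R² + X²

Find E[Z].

E[Z] = E[R²] + E[X²]
E[R²] = Var(R) + E[R]² = 6.25 + 4 = 10.25
E[X²] = Var(X) + E[X]² = 0.0375 + 0.5625 = 0.6
E[Z] = 10.25 + 0.6 = 10.85

10.85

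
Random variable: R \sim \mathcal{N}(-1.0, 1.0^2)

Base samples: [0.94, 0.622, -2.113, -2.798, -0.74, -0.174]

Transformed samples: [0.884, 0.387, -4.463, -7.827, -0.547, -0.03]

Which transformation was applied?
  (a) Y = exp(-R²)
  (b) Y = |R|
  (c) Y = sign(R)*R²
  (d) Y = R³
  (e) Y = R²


Checking option (c) Y = sign(R)*R²:
  R = 0.94 -> Y = 0.884 ✓
  R = 0.622 -> Y = 0.387 ✓
  R = -2.113 -> Y = -4.463 ✓
All samples match this transformation.

(c) sign(R)*R²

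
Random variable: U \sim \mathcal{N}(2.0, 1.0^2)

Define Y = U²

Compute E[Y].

E[U²] = Var(U) + (E[U])² = 1 + 4 = 5

5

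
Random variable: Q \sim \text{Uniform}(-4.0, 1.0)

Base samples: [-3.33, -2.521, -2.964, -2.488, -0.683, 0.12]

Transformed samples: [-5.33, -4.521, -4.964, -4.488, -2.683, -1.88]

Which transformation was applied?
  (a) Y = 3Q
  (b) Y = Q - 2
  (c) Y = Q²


Checking option (b) Y = Q - 2:
  Q = -3.33 -> Y = -5.33 ✓
  Q = -2.521 -> Y = -4.521 ✓
  Q = -2.964 -> Y = -4.964 ✓
All samples match this transformation.

(b) Q - 2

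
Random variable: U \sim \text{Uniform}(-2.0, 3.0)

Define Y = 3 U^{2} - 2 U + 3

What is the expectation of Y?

E[Y] = 3*E[U²] - 2*E[U] + 3
E[U] = 0.5
E[U²] = Var(U) + (E[U])² = 2.0833333 + 0.25 = 2.3333333
E[Y] = 3*2.3333333 - 2*0.5 + 3 = 9

9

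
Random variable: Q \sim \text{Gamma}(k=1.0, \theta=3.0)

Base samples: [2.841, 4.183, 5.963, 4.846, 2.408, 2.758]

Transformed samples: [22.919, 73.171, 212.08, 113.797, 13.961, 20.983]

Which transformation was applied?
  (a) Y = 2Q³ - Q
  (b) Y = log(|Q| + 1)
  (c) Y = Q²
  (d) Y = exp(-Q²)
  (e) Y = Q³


Checking option (e) Y = Q³:
  Q = 2.841 -> Y = 22.919 ✓
  Q = 4.183 -> Y = 73.171 ✓
  Q = 5.963 -> Y = 212.08 ✓
All samples match this transformation.

(e) Q³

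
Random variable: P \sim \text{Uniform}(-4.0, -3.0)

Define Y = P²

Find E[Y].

E[P²] = Var(P) + (E[P])² = 0.083333333 + 12.25 = 12.333333

12.333333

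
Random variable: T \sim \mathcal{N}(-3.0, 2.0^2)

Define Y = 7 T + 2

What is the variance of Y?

For Y = aT + b: Var(Y) = a² * Var(T)
Var(T) = 2.0^2 = 4
Var(Y) = 7² * 4 = 49 * 4 = 196

196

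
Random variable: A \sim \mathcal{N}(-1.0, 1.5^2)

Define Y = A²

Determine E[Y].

Using E[X²] = Var(X) + (E[X])²:
E[A] = -1
Var(A) = 1.5^2 = 2.25
E[A²] = 2.25 + (-1)² = 2.25 + 1 = 3.25

3.25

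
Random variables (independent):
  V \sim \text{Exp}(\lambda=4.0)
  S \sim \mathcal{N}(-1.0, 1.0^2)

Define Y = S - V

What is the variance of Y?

For independent RVs: Var(aX + bY) = a²Var(X) + b²Var(Y)
Var(V) = 0.0625
Var(S) = 1
Var(Y) = (-1)²*0.0625 + 1²*1
= 1*0.0625 + 1*1 = 1.0625

1.0625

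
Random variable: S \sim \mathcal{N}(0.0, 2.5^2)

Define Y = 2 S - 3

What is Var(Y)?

For Y = aS + b: Var(Y) = a² * Var(S)
Var(S) = 2.5^2 = 6.25
Var(Y) = 2² * 6.25 = 4 * 6.25 = 25

25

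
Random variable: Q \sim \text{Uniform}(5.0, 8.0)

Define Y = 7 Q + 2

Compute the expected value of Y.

For Y = 7Q + 2:
E[Y] = 7 * E[Q] + 2
E[Q] = (5 + 8)/2 = 6.5
E[Y] = 7 * 6.5 + 2 = 47.5

47.5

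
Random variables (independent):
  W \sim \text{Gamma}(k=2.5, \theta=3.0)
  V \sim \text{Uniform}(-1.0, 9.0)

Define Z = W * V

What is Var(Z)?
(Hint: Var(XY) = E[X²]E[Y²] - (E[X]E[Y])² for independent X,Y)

Var(XY) = E[X²]E[Y²] - (E[X]E[Y])²
E[W] = 7.5, Var(W) = 22.5
E[V] = 4, Var(V) = 8.3333333
E[W²] = 22.5 + 7.5² = 78.75
E[V²] = 8.3333333 + 4² = 24.333333
Var(Z) = 78.75*24.333333 - (7.5*4)²
= 1916.25 - 900 = 1016.25

1016.25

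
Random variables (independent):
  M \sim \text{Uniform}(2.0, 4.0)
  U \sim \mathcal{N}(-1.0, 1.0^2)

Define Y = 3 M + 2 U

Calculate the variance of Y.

For independent RVs: Var(aX + bY) = a²Var(X) + b²Var(Y)
Var(M) = 0.33333333
Var(U) = 1
Var(Y) = 3²*0.33333333 + 2²*1
= 9*0.33333333 + 4*1 = 7

7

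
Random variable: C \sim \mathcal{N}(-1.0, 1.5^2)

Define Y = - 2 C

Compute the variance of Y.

For Y = aC + b: Var(Y) = a² * Var(C)
Var(C) = 1.5^2 = 2.25
Var(Y) = (-2)² * 2.25 = 4 * 2.25 = 9

9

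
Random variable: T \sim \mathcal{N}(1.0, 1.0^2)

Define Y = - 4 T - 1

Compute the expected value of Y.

For Y = -4T - 1:
E[Y] = -4 * E[T] - 1
E[T] = 1.0 = 1
E[Y] = -4 * 1 - 1 = -5

-5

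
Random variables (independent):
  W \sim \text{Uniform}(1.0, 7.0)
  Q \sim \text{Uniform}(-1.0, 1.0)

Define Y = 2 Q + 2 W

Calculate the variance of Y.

For independent RVs: Var(aX + bY) = a²Var(X) + b²Var(Y)
Var(W) = 3
Var(Q) = 0.33333333
Var(Y) = 2²*3 + 2²*0.33333333
= 4*3 + 4*0.33333333 = 13.333333

13.333333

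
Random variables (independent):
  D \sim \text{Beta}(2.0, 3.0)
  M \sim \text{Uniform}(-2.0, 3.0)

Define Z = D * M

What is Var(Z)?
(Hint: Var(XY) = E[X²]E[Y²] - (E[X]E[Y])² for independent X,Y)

Var(XY) = E[X²]E[Y²] - (E[X]E[Y])²
E[D] = 0.4, Var(D) = 0.04
E[M] = 0.5, Var(M) = 2.0833333
E[D²] = 0.04 + 0.4² = 0.2
E[M²] = 2.0833333 + 0.5² = 2.3333333
Var(Z) = 0.2*2.3333333 - (0.4*0.5)²
= 0.46666667 - 0.04 = 0.42666667

0.42666667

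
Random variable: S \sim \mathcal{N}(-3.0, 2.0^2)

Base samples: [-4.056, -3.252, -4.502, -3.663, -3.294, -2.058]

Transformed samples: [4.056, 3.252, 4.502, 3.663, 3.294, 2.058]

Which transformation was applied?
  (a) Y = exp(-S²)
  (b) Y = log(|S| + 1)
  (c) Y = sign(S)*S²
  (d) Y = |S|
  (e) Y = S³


Checking option (d) Y = |S|:
  S = -4.056 -> Y = 4.056 ✓
  S = -3.252 -> Y = 3.252 ✓
  S = -4.502 -> Y = 4.502 ✓
All samples match this transformation.

(d) |S|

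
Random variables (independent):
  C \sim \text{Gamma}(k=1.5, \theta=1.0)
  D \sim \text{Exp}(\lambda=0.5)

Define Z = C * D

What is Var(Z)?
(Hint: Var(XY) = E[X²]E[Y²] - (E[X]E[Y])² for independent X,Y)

Var(XY) = E[X²]E[Y²] - (E[X]E[Y])²
E[C] = 1.5, Var(C) = 1.5
E[D] = 2, Var(D) = 4
E[C²] = 1.5 + 1.5² = 3.75
E[D²] = 4 + 2² = 8
Var(Z) = 3.75*8 - (1.5*2)²
= 30 - 9 = 21

21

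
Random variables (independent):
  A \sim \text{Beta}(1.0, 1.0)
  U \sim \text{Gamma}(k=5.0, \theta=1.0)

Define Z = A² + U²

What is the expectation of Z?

E[Z] = E[A²] + E[U²]
E[A²] = Var(A) + E[A]² = 0.083333333 + 0.25 = 0.33333333
E[U²] = Var(U) + E[U]² = 5 + 25 = 30
E[Z] = 0.33333333 + 30 = 30.333333

30.333333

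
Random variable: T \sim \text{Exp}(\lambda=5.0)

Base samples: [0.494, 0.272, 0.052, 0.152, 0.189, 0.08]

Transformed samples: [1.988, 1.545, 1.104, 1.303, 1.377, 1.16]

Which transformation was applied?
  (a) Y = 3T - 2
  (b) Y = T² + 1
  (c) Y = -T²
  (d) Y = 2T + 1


Checking option (d) Y = 2T + 1:
  T = 0.494 -> Y = 1.988 ✓
  T = 0.272 -> Y = 1.545 ✓
  T = 0.052 -> Y = 1.104 ✓
All samples match this transformation.

(d) 2T + 1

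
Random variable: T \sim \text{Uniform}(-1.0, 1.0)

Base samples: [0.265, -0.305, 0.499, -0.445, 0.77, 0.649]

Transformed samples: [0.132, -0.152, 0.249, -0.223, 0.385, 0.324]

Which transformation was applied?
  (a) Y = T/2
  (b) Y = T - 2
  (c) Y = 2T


Checking option (a) Y = T/2:
  T = 0.265 -> Y = 0.132 ✓
  T = -0.305 -> Y = -0.152 ✓
  T = 0.499 -> Y = 0.249 ✓
All samples match this transformation.

(a) T/2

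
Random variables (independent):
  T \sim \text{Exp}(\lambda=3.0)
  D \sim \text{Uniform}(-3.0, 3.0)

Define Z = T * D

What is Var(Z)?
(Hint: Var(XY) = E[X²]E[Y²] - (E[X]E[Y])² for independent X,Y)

Var(XY) = E[X²]E[Y²] - (E[X]E[Y])²
E[T] = 0.33333333, Var(T) = 0.11111111
E[D] = 0, Var(D) = 3
E[T²] = 0.11111111 + 0.33333333² = 0.22222222
E[D²] = 3 + 0² = 3
Var(Z) = 0.22222222*3 - (0.33333333*0)²
= 0.66666667 - 0 = 0.66666667

0.66666667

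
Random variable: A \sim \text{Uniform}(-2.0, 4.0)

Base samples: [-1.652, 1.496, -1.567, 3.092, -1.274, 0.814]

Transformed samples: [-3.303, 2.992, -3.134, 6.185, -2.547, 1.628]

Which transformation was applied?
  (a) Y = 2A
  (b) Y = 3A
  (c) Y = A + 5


Checking option (a) Y = 2A:
  A = -1.652 -> Y = -3.303 ✓
  A = 1.496 -> Y = 2.992 ✓
  A = -1.567 -> Y = -3.134 ✓
All samples match this transformation.

(a) 2A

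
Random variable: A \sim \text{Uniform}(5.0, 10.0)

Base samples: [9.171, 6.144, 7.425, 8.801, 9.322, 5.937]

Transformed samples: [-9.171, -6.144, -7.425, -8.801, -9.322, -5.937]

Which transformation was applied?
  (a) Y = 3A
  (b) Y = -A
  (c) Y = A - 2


Checking option (b) Y = -A:
  A = 9.171 -> Y = -9.171 ✓
  A = 6.144 -> Y = -6.144 ✓
  A = 7.425 -> Y = -7.425 ✓
All samples match this transformation.

(b) -A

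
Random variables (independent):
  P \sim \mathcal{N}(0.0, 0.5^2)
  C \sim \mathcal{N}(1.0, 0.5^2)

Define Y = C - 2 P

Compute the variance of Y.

For independent RVs: Var(aX + bY) = a²Var(X) + b²Var(Y)
Var(P) = 0.25
Var(C) = 0.25
Var(Y) = (-2)²*0.25 + 1²*0.25
= 4*0.25 + 1*0.25 = 1.25

1.25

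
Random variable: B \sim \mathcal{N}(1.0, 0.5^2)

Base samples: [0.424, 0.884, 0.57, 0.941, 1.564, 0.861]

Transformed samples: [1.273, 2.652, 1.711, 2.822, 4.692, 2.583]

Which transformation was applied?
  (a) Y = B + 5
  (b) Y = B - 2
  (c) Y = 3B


Checking option (c) Y = 3B:
  B = 0.424 -> Y = 1.273 ✓
  B = 0.884 -> Y = 2.652 ✓
  B = 0.57 -> Y = 1.711 ✓
All samples match this transformation.

(c) 3B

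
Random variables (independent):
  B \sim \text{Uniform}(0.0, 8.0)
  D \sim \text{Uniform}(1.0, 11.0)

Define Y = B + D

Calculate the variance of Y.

For independent RVs: Var(aX + bY) = a²Var(X) + b²Var(Y)
Var(B) = 5.3333333
Var(D) = 8.3333333
Var(Y) = 1²*5.3333333 + 1²*8.3333333
= 1*5.3333333 + 1*8.3333333 = 13.666667

13.666667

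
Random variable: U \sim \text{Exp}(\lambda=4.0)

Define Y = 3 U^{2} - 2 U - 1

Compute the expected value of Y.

E[Y] = 3*E[U²] - 2*E[U] - 1
E[U] = 0.25
E[U²] = Var(U) + (E[U])² = 0.0625 + 0.0625 = 0.125
E[Y] = 3*0.125 - 2*0.25 - 1 = -1.125

-1.125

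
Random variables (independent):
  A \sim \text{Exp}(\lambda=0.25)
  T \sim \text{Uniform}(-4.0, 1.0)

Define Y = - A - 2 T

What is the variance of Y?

For independent RVs: Var(aX + bY) = a²Var(X) + b²Var(Y)
Var(A) = 16
Var(T) = 2.0833333
Var(Y) = (-1)²*16 + (-2)²*2.0833333
= 1*16 + 4*2.0833333 = 24.333333

24.333333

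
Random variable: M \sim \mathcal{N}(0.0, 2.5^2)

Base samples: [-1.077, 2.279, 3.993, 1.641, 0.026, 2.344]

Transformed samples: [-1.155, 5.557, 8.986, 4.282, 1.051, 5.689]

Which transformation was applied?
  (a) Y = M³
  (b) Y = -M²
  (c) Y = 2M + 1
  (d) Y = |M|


Checking option (c) Y = 2M + 1:
  M = -1.077 -> Y = -1.155 ✓
  M = 2.279 -> Y = 5.557 ✓
  M = 3.993 -> Y = 8.986 ✓
All samples match this transformation.

(c) 2M + 1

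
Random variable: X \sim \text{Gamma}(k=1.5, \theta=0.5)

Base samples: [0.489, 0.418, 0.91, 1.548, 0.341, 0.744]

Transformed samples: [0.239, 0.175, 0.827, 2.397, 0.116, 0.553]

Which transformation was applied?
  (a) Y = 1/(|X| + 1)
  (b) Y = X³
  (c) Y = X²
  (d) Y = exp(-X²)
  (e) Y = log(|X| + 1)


Checking option (c) Y = X²:
  X = 0.489 -> Y = 0.239 ✓
  X = 0.418 -> Y = 0.175 ✓
  X = 0.91 -> Y = 0.827 ✓
All samples match this transformation.

(c) X²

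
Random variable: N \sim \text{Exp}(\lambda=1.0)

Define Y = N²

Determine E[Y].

Using E[X²] = Var(X) + (E[X])²:
E[N] = 1
Var(N) = 1/1.0^2 = 1
E[N²] = 1 + 1² = 1 + 1 = 2

2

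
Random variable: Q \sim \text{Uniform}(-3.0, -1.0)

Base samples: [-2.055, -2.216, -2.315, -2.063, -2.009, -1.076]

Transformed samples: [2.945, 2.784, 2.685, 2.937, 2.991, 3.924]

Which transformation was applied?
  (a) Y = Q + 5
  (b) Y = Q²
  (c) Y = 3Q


Checking option (a) Y = Q + 5:
  Q = -2.055 -> Y = 2.945 ✓
  Q = -2.216 -> Y = 2.784 ✓
  Q = -2.315 -> Y = 2.685 ✓
All samples match this transformation.

(a) Q + 5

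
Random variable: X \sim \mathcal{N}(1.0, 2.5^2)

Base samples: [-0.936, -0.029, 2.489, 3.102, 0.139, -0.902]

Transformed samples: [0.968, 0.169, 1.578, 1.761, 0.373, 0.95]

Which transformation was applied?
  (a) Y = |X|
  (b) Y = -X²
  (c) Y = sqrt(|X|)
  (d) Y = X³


Checking option (c) Y = sqrt(|X|):
  X = -0.936 -> Y = 0.968 ✓
  X = -0.029 -> Y = 0.169 ✓
  X = 2.489 -> Y = 1.578 ✓
All samples match this transformation.

(c) sqrt(|X|)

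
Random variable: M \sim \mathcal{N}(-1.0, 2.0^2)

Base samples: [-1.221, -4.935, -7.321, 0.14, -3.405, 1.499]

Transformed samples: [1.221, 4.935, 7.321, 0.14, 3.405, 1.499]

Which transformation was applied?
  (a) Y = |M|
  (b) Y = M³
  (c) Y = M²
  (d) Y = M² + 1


Checking option (a) Y = |M|:
  M = -1.221 -> Y = 1.221 ✓
  M = -4.935 -> Y = 4.935 ✓
  M = -7.321 -> Y = 7.321 ✓
All samples match this transformation.

(a) |M|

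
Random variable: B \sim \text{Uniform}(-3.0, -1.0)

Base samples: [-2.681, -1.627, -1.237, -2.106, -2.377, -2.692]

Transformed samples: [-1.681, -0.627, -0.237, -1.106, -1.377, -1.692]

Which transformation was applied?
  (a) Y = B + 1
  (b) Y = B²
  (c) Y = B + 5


Checking option (a) Y = B + 1:
  B = -2.681 -> Y = -1.681 ✓
  B = -1.627 -> Y = -0.627 ✓
  B = -1.237 -> Y = -0.237 ✓
All samples match this transformation.

(a) B + 1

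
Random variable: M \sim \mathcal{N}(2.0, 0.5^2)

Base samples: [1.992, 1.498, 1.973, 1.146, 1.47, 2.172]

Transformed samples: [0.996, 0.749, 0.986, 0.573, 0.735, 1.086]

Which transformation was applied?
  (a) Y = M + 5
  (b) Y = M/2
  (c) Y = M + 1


Checking option (b) Y = M/2:
  M = 1.992 -> Y = 0.996 ✓
  M = 1.498 -> Y = 0.749 ✓
  M = 1.973 -> Y = 0.986 ✓
All samples match this transformation.

(b) M/2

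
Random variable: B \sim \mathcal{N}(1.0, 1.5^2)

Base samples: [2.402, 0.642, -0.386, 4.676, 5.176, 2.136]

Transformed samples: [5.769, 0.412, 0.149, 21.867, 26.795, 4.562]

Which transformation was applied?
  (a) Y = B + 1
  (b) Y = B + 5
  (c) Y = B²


Checking option (c) Y = B²:
  B = 2.402 -> Y = 5.769 ✓
  B = 0.642 -> Y = 0.412 ✓
  B = -0.386 -> Y = 0.149 ✓
All samples match this transformation.

(c) B²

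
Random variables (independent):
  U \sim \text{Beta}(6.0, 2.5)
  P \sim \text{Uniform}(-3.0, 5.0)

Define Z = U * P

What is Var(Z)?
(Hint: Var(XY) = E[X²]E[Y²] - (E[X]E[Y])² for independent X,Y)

Var(XY) = E[X²]E[Y²] - (E[X]E[Y])²
E[U] = 0.70588235, Var(U) = 0.021853943
E[P] = 1, Var(P) = 5.3333333
E[U²] = 0.021853943 + 0.70588235² = 0.52012384
E[P²] = 5.3333333 + 1² = 6.3333333
Var(Z) = 0.52012384*6.3333333 - (0.70588235*1)²
= 3.2941176 - 0.4982699 = 2.7958478

2.7958478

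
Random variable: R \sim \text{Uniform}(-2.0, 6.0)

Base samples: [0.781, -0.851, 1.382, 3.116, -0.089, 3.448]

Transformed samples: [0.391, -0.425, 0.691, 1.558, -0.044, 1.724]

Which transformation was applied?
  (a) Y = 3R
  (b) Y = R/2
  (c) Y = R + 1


Checking option (b) Y = R/2:
  R = 0.781 -> Y = 0.391 ✓
  R = -0.851 -> Y = -0.425 ✓
  R = 1.382 -> Y = 0.691 ✓
All samples match this transformation.

(b) R/2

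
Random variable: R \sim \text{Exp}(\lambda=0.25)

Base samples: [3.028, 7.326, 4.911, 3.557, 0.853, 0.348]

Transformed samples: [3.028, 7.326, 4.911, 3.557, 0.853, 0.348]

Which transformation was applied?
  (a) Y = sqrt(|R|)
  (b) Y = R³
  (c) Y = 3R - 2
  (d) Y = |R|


Checking option (d) Y = |R|:
  R = 3.028 -> Y = 3.028 ✓
  R = 7.326 -> Y = 7.326 ✓
  R = 4.911 -> Y = 4.911 ✓
All samples match this transformation.

(d) |R|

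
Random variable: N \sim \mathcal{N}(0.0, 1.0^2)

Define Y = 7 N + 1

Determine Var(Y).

For Y = aN + b: Var(Y) = a² * Var(N)
Var(N) = 1.0^2 = 1
Var(Y) = 7² * 1 = 49 * 1 = 49

49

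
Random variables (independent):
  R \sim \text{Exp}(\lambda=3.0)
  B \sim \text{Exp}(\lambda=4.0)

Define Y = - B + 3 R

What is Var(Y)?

For independent RVs: Var(aX + bY) = a²Var(X) + b²Var(Y)
Var(R) = 0.11111111
Var(B) = 0.0625
Var(Y) = 3²*0.11111111 + (-1)²*0.0625
= 9*0.11111111 + 1*0.0625 = 1.0625

1.0625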